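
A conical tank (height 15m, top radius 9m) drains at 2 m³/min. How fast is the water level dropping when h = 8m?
25/(288π) ≈ 0.02763 m/min

r/h = 9/15, so r = (3/5)h
V = (1/3)πr²h = (1/3)π((3/5)h)²h = (3/25)πh³
dV/dh = (9/25)πh²
dh/dt = (dV/dt)/(dV/dh) = -2/((9/25)π·8²) = -25/(288π) m/min
The level is dropping at 25/(288π) ≈ 0.02763 m/min.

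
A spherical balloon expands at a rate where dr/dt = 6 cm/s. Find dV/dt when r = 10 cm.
2400π cm³/s

V = (4/3)πr³
dV/dt = dV/dr · dr/dt = 4πr² · 6
At r = 10: dV/dt = 2400π cm³/s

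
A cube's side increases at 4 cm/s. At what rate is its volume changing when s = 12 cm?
1728 cm³/s

V = s³
dV/dt = 3s² · ds/dt = 3·12²·4 = 1728 cm³/s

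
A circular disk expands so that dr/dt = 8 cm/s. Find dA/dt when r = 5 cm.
80π cm²/s

A = πr²
dA/dt = 2πr · dr/dt = 2π(5)(8) = 80π cm²/s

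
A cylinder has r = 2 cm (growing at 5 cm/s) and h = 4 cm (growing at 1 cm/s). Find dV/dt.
84π cm³/s

V = πr²h
dV/dt = 2πrh·dr/dt + πr²·dh/dt
= 2π(2)(4)(5) + π(2)²(1)
= 84π cm³/s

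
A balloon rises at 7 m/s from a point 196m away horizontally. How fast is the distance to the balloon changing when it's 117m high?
819√52105/52105 ≈ 3.588 m/s

z² = 196² + y²
z = √(196² + 117²) = √52105
dz/dt = y/z · dy/dt = 117/√52105 · 7 = 819√52105/52105 ≈ 3.588 m/s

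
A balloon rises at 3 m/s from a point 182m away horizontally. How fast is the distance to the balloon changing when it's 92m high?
138√10397/10397 ≈ 1.353 m/s

z² = 182² + y²
z = √(182² + 92²) = 2√10397
dz/dt = y/z · dy/dt = 92/(2√10397) · 3 = 138√10397/10397 ≈ 1.353 m/s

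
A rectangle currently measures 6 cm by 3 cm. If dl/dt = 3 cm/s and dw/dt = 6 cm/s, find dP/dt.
18 cm/s

P = 2(l + w)
dP/dt = 2(dl/dt + dw/dt) = 2(3 + 6) = 18 cm/s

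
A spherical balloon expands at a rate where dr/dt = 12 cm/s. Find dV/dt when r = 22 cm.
23232π cm³/s

V = (4/3)πr³
dV/dt = dV/dr · dr/dt = 4πr² · 12
At r = 22: dV/dt = 23232π cm³/s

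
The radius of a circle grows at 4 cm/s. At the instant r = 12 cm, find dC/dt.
8π cm/s

C = 2πr
dC/dt = 2π · dr/dt = 2π · 4 = 8π cm/s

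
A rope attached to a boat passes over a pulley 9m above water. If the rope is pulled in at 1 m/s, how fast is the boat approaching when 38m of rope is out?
38√1363/1363 ≈ 1.029 m/s

rope² = x² + 9²
x = √(38² - 9²) = √1363
dx/dt = (rope/x) · d(rope)/dt = (38/√1363) · (-1) = -38√1363/1363 m/s
The boat approaches at 38√1363/1363 ≈ 1.029 m/s.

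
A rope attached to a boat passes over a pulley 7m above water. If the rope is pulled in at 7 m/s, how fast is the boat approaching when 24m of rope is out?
168√527/527 ≈ 7.318 m/s

rope² = x² + 7²
x = √(24² - 7²) = √527
dx/dt = (rope/x) · d(rope)/dt = (24/√527) · (-7) = -168√527/527 m/s
The boat approaches at 168√527/527 ≈ 7.318 m/s.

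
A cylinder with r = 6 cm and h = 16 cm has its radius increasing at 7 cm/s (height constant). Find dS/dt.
392π cm²/s

S = 2πrh + 2πr² (lateral + bases)
dS/dt = (2πh + 4πr)·dr/dt = (2π·16 + 4π·6)·7
= 392π cm²/s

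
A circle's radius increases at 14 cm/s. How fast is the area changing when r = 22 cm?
616π cm²/s

A = πr²
dA/dt = 2πr · dr/dt = 2π(22)(14) = 616π cm²/s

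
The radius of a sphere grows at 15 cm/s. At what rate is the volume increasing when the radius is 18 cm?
19440π cm³/s

V = (4/3)πr³
dV/dt = dV/dr · dr/dt = 4πr² · 15
At r = 18: dV/dt = 19440π cm³/s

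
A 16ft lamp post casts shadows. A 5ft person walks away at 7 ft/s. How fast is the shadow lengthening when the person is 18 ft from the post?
35/11 ft/s

By similar triangles: 16/(x+s) = 5/s
Solving: s = 5x/11
ds/dt = 5/11 · dx/dt = 5/11 · 7 = 35/11 ft/s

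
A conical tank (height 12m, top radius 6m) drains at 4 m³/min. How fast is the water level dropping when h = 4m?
1/π ≈ 0.3183 m/min

r/h = 6/12, so r = (1/2)h
V = (1/3)πr²h = (1/3)π((1/2)h)²h = (1/12)πh³
dV/dh = (1/4)πh²
dh/dt = (dV/dt)/(dV/dh) = -4/((1/4)π·4²) = -1/π m/min
The level is dropping at 1/π ≈ 0.3183 m/min.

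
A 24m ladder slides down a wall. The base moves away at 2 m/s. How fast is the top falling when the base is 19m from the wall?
38√215/215 ≈ 2.592 m/s

x² + y² = 24²
2x·dx/dt + 2y·dy/dt = 0
dy/dt = -x/y · dx/dt = -19/√215 · 2 = -38√215/215 m/s
The top is descending at 38√215/215 ≈ 2.592 m/s.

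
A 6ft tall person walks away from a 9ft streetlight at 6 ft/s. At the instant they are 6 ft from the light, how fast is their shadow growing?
12 ft/s

By similar triangles: 9/(x+s) = 6/s
Solving: s = 6x/3
ds/dt = 6/3 · dx/dt = 2 · 6 = 12 ft/s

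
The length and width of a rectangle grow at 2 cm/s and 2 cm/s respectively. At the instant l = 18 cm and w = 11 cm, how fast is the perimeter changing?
8 cm/s

P = 2(l + w)
dP/dt = 2(dl/dt + dw/dt) = 2(2 + 2) = 8 cm/s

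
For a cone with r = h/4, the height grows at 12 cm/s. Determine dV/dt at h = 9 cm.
243π/4 cm³/s

V = (1/3)π(h/4)²h = πh³/48
dV/dt = πh²/16 · 12
At h = 9: dV/dt = 243π/4 cm³/s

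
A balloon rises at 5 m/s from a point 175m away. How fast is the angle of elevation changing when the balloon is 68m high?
0.024823 rad/s

tan(θ) = y/175
sec²(θ) · dθ/dt = (1/175) · dy/dt
dθ/dt = cos²(θ)/175 · 5 = 175/(175² + 68²) · 5
dθ/dt = 0.024823 rad/s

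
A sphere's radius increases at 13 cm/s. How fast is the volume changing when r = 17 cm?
15028π cm³/s

V = (4/3)πr³
dV/dt = dV/dr · dr/dt = 4πr² · 13
At r = 17: dV/dt = 15028π cm³/s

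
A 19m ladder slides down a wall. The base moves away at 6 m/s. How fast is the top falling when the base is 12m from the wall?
72√217/217 ≈ 4.888 m/s

x² + y² = 19²
2x·dx/dt + 2y·dy/dt = 0
dy/dt = -x/y · dx/dt = -12/√217 · 6 = -72√217/217 m/s
The top is descending at 72√217/217 ≈ 4.888 m/s.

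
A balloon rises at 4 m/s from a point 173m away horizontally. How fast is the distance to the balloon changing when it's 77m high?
154√35858/17929 ≈ 1.627 m/s

z² = 173² + y²
z = √(173² + 77²) = √35858
dz/dt = y/z · dy/dt = 77/√35858 · 4 = 154√35858/17929 ≈ 1.627 m/s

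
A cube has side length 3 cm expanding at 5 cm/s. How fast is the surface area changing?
180 cm²/s

A = 6s²
dA/dt = 12s · ds/dt = 12·3·5 = 180 cm²/s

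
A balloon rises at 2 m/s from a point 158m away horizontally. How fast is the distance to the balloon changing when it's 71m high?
142√30005/30005 ≈ 0.8198 m/s

z² = 158² + y²
z = √(158² + 71²) = √30005
dz/dt = y/z · dy/dt = 71/√30005 · 2 = 142√30005/30005 ≈ 0.8198 m/s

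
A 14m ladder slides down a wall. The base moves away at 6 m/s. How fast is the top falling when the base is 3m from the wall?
18√187/187 ≈ 1.316 m/s

x² + y² = 14²
2x·dx/dt + 2y·dy/dt = 0
dy/dt = -x/y · dx/dt = -3/√187 · 6 = -18√187/187 m/s
The top is descending at 18√187/187 ≈ 1.316 m/s.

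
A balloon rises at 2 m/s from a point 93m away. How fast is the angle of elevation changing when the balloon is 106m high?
0.009354 rad/s

tan(θ) = y/93
sec²(θ) · dθ/dt = (1/93) · dy/dt
dθ/dt = cos²(θ)/93 · 2 = 93/(93² + 106²) · 2
dθ/dt = 0.009354 rad/s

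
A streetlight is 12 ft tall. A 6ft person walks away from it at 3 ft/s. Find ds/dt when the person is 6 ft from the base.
3 ft/s

By similar triangles: 12/(x+s) = 6/s
Solving: s = 6x/6
ds/dt = 6/6 · dx/dt = 1 · 3 = 3 ft/s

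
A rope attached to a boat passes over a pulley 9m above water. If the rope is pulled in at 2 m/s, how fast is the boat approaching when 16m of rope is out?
32√7/35 ≈ 2.419 m/s

rope² = x² + 9²
x = √(16² - 9²) = 5√7
dx/dt = (rope/x) · d(rope)/dt = (16/(5√7)) · (-2) = -32√7/35 m/s
The boat approaches at 32√7/35 ≈ 2.419 m/s.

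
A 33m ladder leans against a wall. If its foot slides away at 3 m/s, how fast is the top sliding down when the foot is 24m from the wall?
8√57/19 ≈ 3.179 m/s

x² + y² = 33²
2x·dx/dt + 2y·dy/dt = 0
dy/dt = -x/y · dx/dt = -24/(3√57) · 3 = -8√57/19 m/s
The top is descending at 8√57/19 ≈ 3.179 m/s.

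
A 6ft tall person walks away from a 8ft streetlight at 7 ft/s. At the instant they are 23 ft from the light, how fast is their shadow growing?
21 ft/s

By similar triangles: 8/(x+s) = 6/s
Solving: s = 6x/2
ds/dt = 6/2 · dx/dt = 3 · 7 = 21 ft/s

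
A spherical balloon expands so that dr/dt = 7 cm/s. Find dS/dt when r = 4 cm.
224π cm²/s

S = 4πr²
dS/dt = dS/dr · dr/dt = 8πr · 7
At r = 4: dS/dt = 224π cm²/s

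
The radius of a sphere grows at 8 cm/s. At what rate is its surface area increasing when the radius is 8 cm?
512π cm²/s

S = 4πr²
dS/dt = dS/dr · dr/dt = 8πr · 8
At r = 8: dS/dt = 512π cm²/s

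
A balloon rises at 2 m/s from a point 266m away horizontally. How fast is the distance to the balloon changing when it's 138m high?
69√898/2245 ≈ 0.921 m/s

z² = 266² + y²
z = √(266² + 138²) = 10√898
dz/dt = y/z · dy/dt = 138/(10√898) · 2 = 69√898/2245 ≈ 0.921 m/s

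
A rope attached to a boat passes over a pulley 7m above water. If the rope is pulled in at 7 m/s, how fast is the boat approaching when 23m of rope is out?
161√30/120 ≈ 7.349 m/s

rope² = x² + 7²
x = √(23² - 7²) = 4√30
dx/dt = (rope/x) · d(rope)/dt = (23/(4√30)) · (-7) = -161√30/120 m/s
The boat approaches at 161√30/120 ≈ 7.349 m/s.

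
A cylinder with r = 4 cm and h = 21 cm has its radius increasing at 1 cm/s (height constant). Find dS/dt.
58π cm²/s

S = 2πrh + 2πr² (lateral + bases)
dS/dt = (2πh + 4πr)·dr/dt = (2π·21 + 4π·4)·1
= 58π cm²/s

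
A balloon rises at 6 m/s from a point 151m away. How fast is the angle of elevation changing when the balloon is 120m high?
0.024354 rad/s

tan(θ) = y/151
sec²(θ) · dθ/dt = (1/151) · dy/dt
dθ/dt = cos²(θ)/151 · 6 = 151/(151² + 120²) · 6
dθ/dt = 0.024354 rad/s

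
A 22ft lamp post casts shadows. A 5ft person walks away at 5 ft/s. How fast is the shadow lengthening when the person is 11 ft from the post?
25/17 ft/s

By similar triangles: 22/(x+s) = 5/s
Solving: s = 5x/17
ds/dt = 5/17 · dx/dt = 5/17 · 5 = 25/17 ft/s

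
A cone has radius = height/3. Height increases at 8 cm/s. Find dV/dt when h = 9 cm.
72π cm³/s

V = (1/3)π(h/3)²h = πh³/27
dV/dt = πh²/9 · 8
At h = 9: dV/dt = 72π cm³/s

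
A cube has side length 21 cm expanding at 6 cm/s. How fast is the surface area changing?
1512 cm²/s

A = 6s²
dA/dt = 12s · ds/dt = 12·21·6 = 1512 cm²/s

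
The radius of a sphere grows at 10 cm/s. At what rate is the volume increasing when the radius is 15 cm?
9000π cm³/s

V = (4/3)πr³
dV/dt = dV/dr · dr/dt = 4πr² · 10
At r = 15: dV/dt = 9000π cm³/s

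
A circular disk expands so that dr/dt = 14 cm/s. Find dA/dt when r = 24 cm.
672π cm²/s

A = πr²
dA/dt = 2πr · dr/dt = 2π(24)(14) = 672π cm²/s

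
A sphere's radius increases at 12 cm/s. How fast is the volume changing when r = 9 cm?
3888π cm³/s

V = (4/3)πr³
dV/dt = dV/dr · dr/dt = 4πr² · 12
At r = 9: dV/dt = 3888π cm³/s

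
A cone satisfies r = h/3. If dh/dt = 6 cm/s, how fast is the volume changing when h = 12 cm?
96π cm³/s

V = (1/3)π(h/3)²h = πh³/27
dV/dt = πh²/9 · 6
At h = 12: dV/dt = 96π cm³/s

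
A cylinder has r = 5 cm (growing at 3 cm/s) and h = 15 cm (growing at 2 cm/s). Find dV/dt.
500π cm³/s

V = πr²h
dV/dt = 2πrh·dr/dt + πr²·dh/dt
= 2π(5)(15)(3) + π(5)²(2)
= 500π cm³/s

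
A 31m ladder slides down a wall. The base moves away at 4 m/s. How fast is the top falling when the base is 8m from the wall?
32√897/897 ≈ 1.068 m/s

x² + y² = 31²
2x·dx/dt + 2y·dy/dt = 0
dy/dt = -x/y · dx/dt = -8/√897 · 4 = -32√897/897 m/s
The top is descending at 32√897/897 ≈ 1.068 m/s.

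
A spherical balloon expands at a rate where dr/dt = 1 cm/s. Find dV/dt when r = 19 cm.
1444π cm³/s

V = (4/3)πr³
dV/dt = dV/dr · dr/dt = 4πr² · 1
At r = 19: dV/dt = 1444π cm³/s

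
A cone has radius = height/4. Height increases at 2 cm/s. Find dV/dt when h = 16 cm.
32π cm³/s

V = (1/3)π(h/4)²h = πh³/48
dV/dt = πh²/16 · 2
At h = 16: dV/dt = 32π cm³/s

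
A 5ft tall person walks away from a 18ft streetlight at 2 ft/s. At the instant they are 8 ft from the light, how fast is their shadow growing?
10/13 ft/s

By similar triangles: 18/(x+s) = 5/s
Solving: s = 5x/13
ds/dt = 5/13 · dx/dt = 5/13 · 2 = 10/13 ft/s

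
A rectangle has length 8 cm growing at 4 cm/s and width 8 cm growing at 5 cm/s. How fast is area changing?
72 cm²/s

A = lw
dA/dt = w·dl/dt + l·dw/dt = 8·4 + 8·5 = 72 cm²/s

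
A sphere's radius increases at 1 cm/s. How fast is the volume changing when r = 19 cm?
1444π cm³/s

V = (4/3)πr³
dV/dt = dV/dr · dr/dt = 4πr² · 1
At r = 19: dV/dt = 1444π cm³/s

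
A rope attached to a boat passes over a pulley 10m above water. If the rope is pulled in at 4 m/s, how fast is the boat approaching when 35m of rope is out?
28√5/15 ≈ 4.174 m/s

rope² = x² + 10²
x = √(35² - 10²) = 15√5
dx/dt = (rope/x) · d(rope)/dt = (35/(15√5)) · (-4) = -28√5/15 m/s
The boat approaches at 28√5/15 ≈ 4.174 m/s.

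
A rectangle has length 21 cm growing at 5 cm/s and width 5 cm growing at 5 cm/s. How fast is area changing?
130 cm²/s

A = lw
dA/dt = w·dl/dt + l·dw/dt = 5·5 + 21·5 = 130 cm²/s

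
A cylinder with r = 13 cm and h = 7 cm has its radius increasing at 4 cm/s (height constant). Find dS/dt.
264π cm²/s

S = 2πrh + 2πr² (lateral + bases)
dS/dt = (2πh + 4πr)·dr/dt = (2π·7 + 4π·13)·4
= 264π cm²/s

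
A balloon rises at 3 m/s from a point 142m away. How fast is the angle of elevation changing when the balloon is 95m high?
0.014595 rad/s

tan(θ) = y/142
sec²(θ) · dθ/dt = (1/142) · dy/dt
dθ/dt = cos²(θ)/142 · 3 = 142/(142² + 95²) · 3
dθ/dt = 0.014595 rad/s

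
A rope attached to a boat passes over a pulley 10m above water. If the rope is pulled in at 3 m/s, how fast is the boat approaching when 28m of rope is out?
14√19/19 ≈ 3.212 m/s

rope² = x² + 10²
x = √(28² - 10²) = 6√19
dx/dt = (rope/x) · d(rope)/dt = (28/(6√19)) · (-3) = -14√19/19 m/s
The boat approaches at 14√19/19 ≈ 3.212 m/s.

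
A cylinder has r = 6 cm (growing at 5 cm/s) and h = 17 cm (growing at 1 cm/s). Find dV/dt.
1056π cm³/s

V = πr²h
dV/dt = 2πrh·dr/dt + πr²·dh/dt
= 2π(6)(17)(5) + π(6)²(1)
= 1056π cm³/s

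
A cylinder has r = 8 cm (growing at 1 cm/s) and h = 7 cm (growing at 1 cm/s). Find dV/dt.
176π cm³/s

V = πr²h
dV/dt = 2πrh·dr/dt + πr²·dh/dt
= 2π(8)(7)(1) + π(8)²(1)
= 176π cm³/s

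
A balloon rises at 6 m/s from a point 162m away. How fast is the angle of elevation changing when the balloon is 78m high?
0.030067 rad/s

tan(θ) = y/162
sec²(θ) · dθ/dt = (1/162) · dy/dt
dθ/dt = cos²(θ)/162 · 6 = 162/(162² + 78²) · 6
dθ/dt = 0.030067 rad/s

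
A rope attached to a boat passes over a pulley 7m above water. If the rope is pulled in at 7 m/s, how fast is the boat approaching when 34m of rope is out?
238√123/369 ≈ 7.153 m/s

rope² = x² + 7²
x = √(34² - 7²) = 3√123
dx/dt = (rope/x) · d(rope)/dt = (34/(3√123)) · (-7) = -238√123/369 m/s
The boat approaches at 238√123/369 ≈ 7.153 m/s.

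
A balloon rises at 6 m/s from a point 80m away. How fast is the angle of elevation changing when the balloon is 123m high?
0.022296 rad/s

tan(θ) = y/80
sec²(θ) · dθ/dt = (1/80) · dy/dt
dθ/dt = cos²(θ)/80 · 6 = 80/(80² + 123²) · 6
dθ/dt = 0.022296 rad/s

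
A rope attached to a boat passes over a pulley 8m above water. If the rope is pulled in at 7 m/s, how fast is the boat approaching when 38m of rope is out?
133√345/345 ≈ 7.16 m/s

rope² = x² + 8²
x = √(38² - 8²) = 2√345
dx/dt = (rope/x) · d(rope)/dt = (38/(2√345)) · (-7) = -133√345/345 m/s
The boat approaches at 133√345/345 ≈ 7.16 m/s.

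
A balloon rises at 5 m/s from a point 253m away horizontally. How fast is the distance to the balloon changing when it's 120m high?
600√78409/78409 ≈ 2.143 m/s

z² = 253² + y²
z = √(253² + 120²) = √78409
dz/dt = y/z · dy/dt = 120/√78409 · 5 = 600√78409/78409 ≈ 2.143 m/s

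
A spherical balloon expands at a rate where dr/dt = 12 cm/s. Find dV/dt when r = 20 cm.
19200π cm³/s

V = (4/3)πr³
dV/dt = dV/dr · dr/dt = 4πr² · 12
At r = 20: dV/dt = 19200π cm³/s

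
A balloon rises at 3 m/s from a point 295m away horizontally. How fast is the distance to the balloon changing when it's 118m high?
6√29/29 ≈ 1.114 m/s

z² = 295² + y²
z = √(295² + 118²) = 59√29
dz/dt = y/z · dy/dt = 118/(59√29) · 3 = 6√29/29 ≈ 1.114 m/s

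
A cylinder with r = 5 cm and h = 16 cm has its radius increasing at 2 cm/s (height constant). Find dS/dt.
104π cm²/s

S = 2πrh + 2πr² (lateral + bases)
dS/dt = (2πh + 4πr)·dr/dt = (2π·16 + 4π·5)·2
= 104π cm²/s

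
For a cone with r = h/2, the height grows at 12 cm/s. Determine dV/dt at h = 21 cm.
1323π cm³/s

V = (1/3)π(h/2)²h = πh³/12
dV/dt = πh²/4 · 12
At h = 21: dV/dt = 1323π cm³/s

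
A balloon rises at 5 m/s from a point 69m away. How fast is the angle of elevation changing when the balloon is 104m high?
0.022148 rad/s

tan(θ) = y/69
sec²(θ) · dθ/dt = (1/69) · dy/dt
dθ/dt = cos²(θ)/69 · 5 = 69/(69² + 104²) · 5
dθ/dt = 0.022148 rad/s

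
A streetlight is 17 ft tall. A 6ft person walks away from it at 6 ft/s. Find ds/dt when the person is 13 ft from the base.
36/11 ft/s

By similar triangles: 17/(x+s) = 6/s
Solving: s = 6x/11
ds/dt = 6/11 · dx/dt = 6/11 · 6 = 36/11 ft/s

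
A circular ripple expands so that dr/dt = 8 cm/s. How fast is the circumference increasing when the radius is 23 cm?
16π cm/s

C = 2πr
dC/dt = 2π · dr/dt = 2π · 8 = 16π cm/s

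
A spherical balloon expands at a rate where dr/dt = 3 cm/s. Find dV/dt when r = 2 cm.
48π cm³/s

V = (4/3)πr³
dV/dt = dV/dr · dr/dt = 4πr² · 3
At r = 2: dV/dt = 48π cm³/s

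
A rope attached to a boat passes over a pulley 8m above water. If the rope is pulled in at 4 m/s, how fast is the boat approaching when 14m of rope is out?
28√33/33 ≈ 4.874 m/s

rope² = x² + 8²
x = √(14² - 8²) = 2√33
dx/dt = (rope/x) · d(rope)/dt = (14/(2√33)) · (-4) = -28√33/33 m/s
The boat approaches at 28√33/33 ≈ 4.874 m/s.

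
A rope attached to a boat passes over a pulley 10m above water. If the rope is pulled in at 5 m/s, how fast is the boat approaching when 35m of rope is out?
7√5/3 ≈ 5.217 m/s

rope² = x² + 10²
x = √(35² - 10²) = 15√5
dx/dt = (rope/x) · d(rope)/dt = (35/(15√5)) · (-5) = -7√5/3 m/s
The boat approaches at 7√5/3 ≈ 5.217 m/s.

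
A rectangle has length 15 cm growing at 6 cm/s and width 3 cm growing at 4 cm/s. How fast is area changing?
78 cm²/s

A = lw
dA/dt = w·dl/dt + l·dw/dt = 3·6 + 15·4 = 78 cm²/s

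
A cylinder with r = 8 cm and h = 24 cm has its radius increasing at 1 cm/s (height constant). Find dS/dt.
80π cm²/s

S = 2πrh + 2πr² (lateral + bases)
dS/dt = (2πh + 4πr)·dr/dt = (2π·24 + 4π·8)·1
= 80π cm²/s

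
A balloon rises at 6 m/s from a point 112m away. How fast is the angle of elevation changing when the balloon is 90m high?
0.032552 rad/s

tan(θ) = y/112
sec²(θ) · dθ/dt = (1/112) · dy/dt
dθ/dt = cos²(θ)/112 · 6 = 112/(112² + 90²) · 6
dθ/dt = 0.032552 rad/s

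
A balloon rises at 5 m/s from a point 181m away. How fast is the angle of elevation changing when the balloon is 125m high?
0.018704 rad/s

tan(θ) = y/181
sec²(θ) · dθ/dt = (1/181) · dy/dt
dθ/dt = cos²(θ)/181 · 5 = 181/(181² + 125²) · 5
dθ/dt = 0.018704 rad/s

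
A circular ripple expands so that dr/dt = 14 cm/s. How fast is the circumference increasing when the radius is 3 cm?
28π cm/s

C = 2πr
dC/dt = 2π · dr/dt = 2π · 14 = 28π cm/s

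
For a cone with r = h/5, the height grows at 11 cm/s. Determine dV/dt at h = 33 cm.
11979π/25 cm³/s

V = (1/3)π(h/5)²h = πh³/75
dV/dt = πh²/25 · 11
At h = 33: dV/dt = 11979π/25 cm³/s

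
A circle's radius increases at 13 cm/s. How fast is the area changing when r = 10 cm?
260π cm²/s

A = πr²
dA/dt = 2πr · dr/dt = 2π(10)(13) = 260π cm²/s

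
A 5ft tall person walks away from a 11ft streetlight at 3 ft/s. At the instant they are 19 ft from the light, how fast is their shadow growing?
5/2 ft/s

By similar triangles: 11/(x+s) = 5/s
Solving: s = 5x/6
ds/dt = 5/6 · dx/dt = 5/6 · 3 = 5/2 ft/s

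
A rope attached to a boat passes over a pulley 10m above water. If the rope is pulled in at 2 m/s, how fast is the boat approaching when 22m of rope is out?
11√6/12 ≈ 2.245 m/s

rope² = x² + 10²
x = √(22² - 10²) = 8√6
dx/dt = (rope/x) · d(rope)/dt = (22/(8√6)) · (-2) = -11√6/12 m/s
The boat approaches at 11√6/12 ≈ 2.245 m/s.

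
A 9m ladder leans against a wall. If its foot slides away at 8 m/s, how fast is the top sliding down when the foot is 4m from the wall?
32√65/65 ≈ 3.969 m/s

x² + y² = 9²
2x·dx/dt + 2y·dy/dt = 0
dy/dt = -x/y · dx/dt = -4/√65 · 8 = -32√65/65 m/s
The top is descending at 32√65/65 ≈ 3.969 m/s.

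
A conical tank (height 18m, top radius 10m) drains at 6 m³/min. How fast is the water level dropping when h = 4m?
243/(200π) ≈ 0.3867 m/min

r/h = 10/18, so r = (5/9)h
V = (1/3)πr²h = (1/3)π((5/9)h)²h = (25/243)πh³
dV/dh = (25/81)πh²
dh/dt = (dV/dt)/(dV/dh) = -6/((25/81)π·4²) = -243/(200π) m/min
The level is dropping at 243/(200π) ≈ 0.3867 m/min.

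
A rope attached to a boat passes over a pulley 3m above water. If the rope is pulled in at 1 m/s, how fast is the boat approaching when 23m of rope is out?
23√130/260 ≈ 1.009 m/s

rope² = x² + 3²
x = √(23² - 3²) = 2√130
dx/dt = (rope/x) · d(rope)/dt = (23/(2√130)) · (-1) = -23√130/260 m/s
The boat approaches at 23√130/260 ≈ 1.009 m/s.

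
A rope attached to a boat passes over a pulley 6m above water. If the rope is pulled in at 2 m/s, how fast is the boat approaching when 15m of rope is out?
10√21/21 ≈ 2.182 m/s

rope² = x² + 6²
x = √(15² - 6²) = 3√21
dx/dt = (rope/x) · d(rope)/dt = (15/(3√21)) · (-2) = -10√21/21 m/s
The boat approaches at 10√21/21 ≈ 2.182 m/s.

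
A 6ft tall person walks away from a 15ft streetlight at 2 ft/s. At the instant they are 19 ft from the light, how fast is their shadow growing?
4/3 ft/s

By similar triangles: 15/(x+s) = 6/s
Solving: s = 6x/9
ds/dt = 6/9 · dx/dt = 2/3 · 2 = 4/3 ft/s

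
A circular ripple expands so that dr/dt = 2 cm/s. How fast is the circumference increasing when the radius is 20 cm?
4π cm/s

C = 2πr
dC/dt = 2π · dr/dt = 2π · 2 = 4π cm/s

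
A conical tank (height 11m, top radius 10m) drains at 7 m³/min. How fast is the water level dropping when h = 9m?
847/(8100π) ≈ 0.03328 m/min

r/h = 10/11, so r = (10/11)h
V = (1/3)πr²h = (1/3)π((10/11)h)²h = (100/363)πh³
dV/dh = (100/121)πh²
dh/dt = (dV/dt)/(dV/dh) = -7/((100/121)π·9²) = -847/(8100π) m/min
The level is dropping at 847/(8100π) ≈ 0.03328 m/min.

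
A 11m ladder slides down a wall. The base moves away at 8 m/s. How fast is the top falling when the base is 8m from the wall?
64√57/57 ≈ 8.477 m/s

x² + y² = 11²
2x·dx/dt + 2y·dy/dt = 0
dy/dt = -x/y · dx/dt = -8/√57 · 8 = -64√57/57 m/s
The top is descending at 64√57/57 ≈ 8.477 m/s.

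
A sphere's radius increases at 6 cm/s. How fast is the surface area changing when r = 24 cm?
1152π cm²/s

S = 4πr²
dS/dt = dS/dr · dr/dt = 8πr · 6
At r = 24: dS/dt = 1152π cm²/s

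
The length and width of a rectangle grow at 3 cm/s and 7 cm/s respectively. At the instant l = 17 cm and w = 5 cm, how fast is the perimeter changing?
20 cm/s

P = 2(l + w)
dP/dt = 2(dl/dt + dw/dt) = 2(3 + 7) = 20 cm/s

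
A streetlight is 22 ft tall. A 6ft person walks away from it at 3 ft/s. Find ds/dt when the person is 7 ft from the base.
9/8 ft/s

By similar triangles: 22/(x+s) = 6/s
Solving: s = 6x/16
ds/dt = 6/16 · dx/dt = 3/8 · 3 = 9/8 ft/s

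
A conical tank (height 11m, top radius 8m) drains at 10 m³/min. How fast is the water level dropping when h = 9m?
605/(2592π) ≈ 0.0743 m/min

r/h = 8/11, so r = (8/11)h
V = (1/3)πr²h = (1/3)π((8/11)h)²h = (64/363)πh³
dV/dh = (64/121)πh²
dh/dt = (dV/dt)/(dV/dh) = -10/((64/121)π·9²) = -605/(2592π) m/min
The level is dropping at 605/(2592π) ≈ 0.0743 m/min.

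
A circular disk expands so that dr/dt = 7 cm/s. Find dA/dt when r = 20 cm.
280π cm²/s

A = πr²
dA/dt = 2πr · dr/dt = 2π(20)(7) = 280π cm²/s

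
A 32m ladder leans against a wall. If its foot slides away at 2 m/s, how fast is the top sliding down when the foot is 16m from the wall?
2√3/3 ≈ 1.155 m/s

x² + y² = 32²
2x·dx/dt + 2y·dy/dt = 0
dy/dt = -x/y · dx/dt = -16/(16√3) · 2 = -2√3/3 m/s
The top is descending at 2√3/3 ≈ 1.155 m/s.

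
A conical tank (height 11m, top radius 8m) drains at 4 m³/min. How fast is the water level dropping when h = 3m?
121/(144π) ≈ 0.2675 m/min

r/h = 8/11, so r = (8/11)h
V = (1/3)πr²h = (1/3)π((8/11)h)²h = (64/363)πh³
dV/dh = (64/121)πh²
dh/dt = (dV/dt)/(dV/dh) = -4/((64/121)π·3²) = -121/(144π) m/min
The level is dropping at 121/(144π) ≈ 0.2675 m/min.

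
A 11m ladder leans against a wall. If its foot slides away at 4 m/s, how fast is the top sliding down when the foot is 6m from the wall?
24√85/85 ≈ 2.603 m/s

x² + y² = 11²
2x·dx/dt + 2y·dy/dt = 0
dy/dt = -x/y · dx/dt = -6/√85 · 4 = -24√85/85 m/s
The top is descending at 24√85/85 ≈ 2.603 m/s.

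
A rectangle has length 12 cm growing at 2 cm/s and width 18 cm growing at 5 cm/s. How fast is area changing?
96 cm²/s

A = lw
dA/dt = w·dl/dt + l·dw/dt = 18·2 + 12·5 = 96 cm²/s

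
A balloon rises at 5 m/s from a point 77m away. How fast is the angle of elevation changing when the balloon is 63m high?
0.038897 rad/s

tan(θ) = y/77
sec²(θ) · dθ/dt = (1/77) · dy/dt
dθ/dt = cos²(θ)/77 · 5 = 77/(77² + 63²) · 5
dθ/dt = 0.038897 rad/s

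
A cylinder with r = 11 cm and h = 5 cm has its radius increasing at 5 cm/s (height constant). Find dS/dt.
270π cm²/s

S = 2πrh + 2πr² (lateral + bases)
dS/dt = (2πh + 4πr)·dr/dt = (2π·5 + 4π·11)·5
= 270π cm²/s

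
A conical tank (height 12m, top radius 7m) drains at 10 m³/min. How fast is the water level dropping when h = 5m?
288/(245π) ≈ 0.3742 m/min

r/h = 7/12, so r = (7/12)h
V = (1/3)πr²h = (1/3)π((7/12)h)²h = (49/432)πh³
dV/dh = (49/144)πh²
dh/dt = (dV/dt)/(dV/dh) = -10/((49/144)π·5²) = -288/(245π) m/min
The level is dropping at 288/(245π) ≈ 0.3742 m/min.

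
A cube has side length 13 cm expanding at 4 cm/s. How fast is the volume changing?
2028 cm³/s

V = s³
dV/dt = 3s² · ds/dt = 3·13²·4 = 2028 cm³/s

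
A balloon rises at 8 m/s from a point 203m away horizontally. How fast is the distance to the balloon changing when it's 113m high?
452√53978/26989 ≈ 3.891 m/s

z² = 203² + y²
z = √(203² + 113²) = √53978
dz/dt = y/z · dy/dt = 113/√53978 · 8 = 452√53978/26989 ≈ 3.891 m/s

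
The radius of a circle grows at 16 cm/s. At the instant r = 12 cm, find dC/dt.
32π cm/s

C = 2πr
dC/dt = 2π · dr/dt = 2π · 16 = 32π cm/s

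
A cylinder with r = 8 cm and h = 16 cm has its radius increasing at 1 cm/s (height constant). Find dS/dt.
64π cm²/s

S = 2πrh + 2πr² (lateral + bases)
dS/dt = (2πh + 4πr)·dr/dt = (2π·16 + 4π·8)·1
= 64π cm²/s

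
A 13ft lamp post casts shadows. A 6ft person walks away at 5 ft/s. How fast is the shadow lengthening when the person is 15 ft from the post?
30/7 ft/s

By similar triangles: 13/(x+s) = 6/s
Solving: s = 6x/7
ds/dt = 6/7 · dx/dt = 6/7 · 5 = 30/7 ft/s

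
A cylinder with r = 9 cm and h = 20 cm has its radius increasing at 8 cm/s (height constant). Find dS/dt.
608π cm²/s

S = 2πrh + 2πr² (lateral + bases)
dS/dt = (2πh + 4πr)·dr/dt = (2π·20 + 4π·9)·8
= 608π cm²/s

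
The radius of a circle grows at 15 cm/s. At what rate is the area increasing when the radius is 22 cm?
660π cm²/s

A = πr²
dA/dt = 2πr · dr/dt = 2π(22)(15) = 660π cm²/s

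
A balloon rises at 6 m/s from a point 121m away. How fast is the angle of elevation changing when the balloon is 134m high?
0.022272 rad/s

tan(θ) = y/121
sec²(θ) · dθ/dt = (1/121) · dy/dt
dθ/dt = cos²(θ)/121 · 6 = 121/(121² + 134²) · 6
dθ/dt = 0.022272 rad/s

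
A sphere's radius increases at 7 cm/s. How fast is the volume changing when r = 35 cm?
34300π cm³/s

V = (4/3)πr³
dV/dt = dV/dr · dr/dt = 4πr² · 7
At r = 35: dV/dt = 34300π cm³/s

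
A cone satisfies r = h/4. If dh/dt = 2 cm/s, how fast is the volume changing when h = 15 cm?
225π/8 cm³/s

V = (1/3)π(h/4)²h = πh³/48
dV/dt = πh²/16 · 2
At h = 15: dV/dt = 225π/8 cm³/s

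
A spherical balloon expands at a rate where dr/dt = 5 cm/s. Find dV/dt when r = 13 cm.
3380π cm³/s

V = (4/3)πr³
dV/dt = dV/dr · dr/dt = 4πr² · 5
At r = 13: dV/dt = 3380π cm³/s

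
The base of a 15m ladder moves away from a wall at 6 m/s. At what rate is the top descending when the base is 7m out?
21√11/22 ≈ 3.166 m/s

x² + y² = 15²
2x·dx/dt + 2y·dy/dt = 0
dy/dt = -x/y · dx/dt = -7/(4√11) · 6 = -21√11/22 m/s
The top is descending at 21√11/22 ≈ 3.166 m/s.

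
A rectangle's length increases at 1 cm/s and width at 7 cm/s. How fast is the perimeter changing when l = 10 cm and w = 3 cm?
16 cm/s

P = 2(l + w)
dP/dt = 2(dl/dt + dw/dt) = 2(1 + 7) = 16 cm/s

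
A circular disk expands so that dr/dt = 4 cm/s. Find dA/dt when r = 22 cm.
176π cm²/s

A = πr²
dA/dt = 2πr · dr/dt = 2π(22)(4) = 176π cm²/s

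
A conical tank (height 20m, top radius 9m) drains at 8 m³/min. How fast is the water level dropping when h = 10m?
32/(81π) ≈ 0.1258 m/min

r/h = 9/20, so r = (9/20)h
V = (1/3)πr²h = (1/3)π((9/20)h)²h = (27/400)πh³
dV/dh = (81/400)πh²
dh/dt = (dV/dt)/(dV/dh) = -8/((81/400)π·10²) = -32/(81π) m/min
The level is dropping at 32/(81π) ≈ 0.1258 m/min.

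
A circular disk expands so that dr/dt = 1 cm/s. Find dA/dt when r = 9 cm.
18π cm²/s

A = πr²
dA/dt = 2πr · dr/dt = 2π(9)(1) = 18π cm²/s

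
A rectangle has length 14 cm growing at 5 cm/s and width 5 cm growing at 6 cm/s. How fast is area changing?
109 cm²/s

A = lw
dA/dt = w·dl/dt + l·dw/dt = 5·5 + 14·6 = 109 cm²/s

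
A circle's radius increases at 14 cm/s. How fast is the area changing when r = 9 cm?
252π cm²/s

A = πr²
dA/dt = 2πr · dr/dt = 2π(9)(14) = 252π cm²/s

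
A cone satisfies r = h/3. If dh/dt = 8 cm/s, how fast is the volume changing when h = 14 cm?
1568π/9 cm³/s

V = (1/3)π(h/3)²h = πh³/27
dV/dt = πh²/9 · 8
At h = 14: dV/dt = 1568π/9 cm³/s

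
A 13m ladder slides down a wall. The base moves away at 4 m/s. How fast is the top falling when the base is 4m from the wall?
16√17/51 ≈ 1.294 m/s

x² + y² = 13²
2x·dx/dt + 2y·dy/dt = 0
dy/dt = -x/y · dx/dt = -4/(3√17) · 4 = -16√17/51 m/s
The top is descending at 16√17/51 ≈ 1.294 m/s.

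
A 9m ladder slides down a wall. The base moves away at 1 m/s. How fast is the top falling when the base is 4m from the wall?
4√65/65 ≈ 0.4961 m/s

x² + y² = 9²
2x·dx/dt + 2y·dy/dt = 0
dy/dt = -x/y · dx/dt = -4/√65 · 1 = -4√65/65 m/s
The top is descending at 4√65/65 ≈ 0.4961 m/s.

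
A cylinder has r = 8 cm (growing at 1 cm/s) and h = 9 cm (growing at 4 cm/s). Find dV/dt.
400π cm³/s

V = πr²h
dV/dt = 2πrh·dr/dt + πr²·dh/dt
= 2π(8)(9)(1) + π(8)²(4)
= 400π cm³/s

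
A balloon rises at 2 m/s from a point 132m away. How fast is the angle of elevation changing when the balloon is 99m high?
0.009697 rad/s

tan(θ) = y/132
sec²(θ) · dθ/dt = (1/132) · dy/dt
dθ/dt = cos²(θ)/132 · 2 = 132/(132² + 99²) · 2
dθ/dt = 0.009697 rad/s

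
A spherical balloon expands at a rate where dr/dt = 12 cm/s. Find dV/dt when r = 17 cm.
13872π cm³/s

V = (4/3)πr³
dV/dt = dV/dr · dr/dt = 4πr² · 12
At r = 17: dV/dt = 13872π cm³/s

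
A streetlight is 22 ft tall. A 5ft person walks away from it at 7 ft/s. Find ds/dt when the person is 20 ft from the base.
35/17 ft/s

By similar triangles: 22/(x+s) = 5/s
Solving: s = 5x/17
ds/dt = 5/17 · dx/dt = 5/17 · 7 = 35/17 ft/s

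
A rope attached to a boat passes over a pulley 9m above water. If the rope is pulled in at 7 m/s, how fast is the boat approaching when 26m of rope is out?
26√595/85 ≈ 7.461 m/s

rope² = x² + 9²
x = √(26² - 9²) = √595
dx/dt = (rope/x) · d(rope)/dt = (26/√595) · (-7) = -26√595/85 m/s
The boat approaches at 26√595/85 ≈ 7.461 m/s.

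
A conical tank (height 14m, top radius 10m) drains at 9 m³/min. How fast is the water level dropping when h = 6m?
49/(100π) ≈ 0.156 m/min

r/h = 10/14, so r = (5/7)h
V = (1/3)πr²h = (1/3)π((5/7)h)²h = (25/147)πh³
dV/dh = (25/49)πh²
dh/dt = (dV/dt)/(dV/dh) = -9/((25/49)π·6²) = -49/(100π) m/min
The level is dropping at 49/(100π) ≈ 0.156 m/min.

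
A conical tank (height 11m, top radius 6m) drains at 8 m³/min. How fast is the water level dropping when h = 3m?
242/(81π) ≈ 0.951 m/min

r/h = 6/11, so r = (6/11)h
V = (1/3)πr²h = (1/3)π((6/11)h)²h = (12/121)πh³
dV/dh = (36/121)πh²
dh/dt = (dV/dt)/(dV/dh) = -8/((36/121)π·3²) = -242/(81π) m/min
The level is dropping at 242/(81π) ≈ 0.951 m/min.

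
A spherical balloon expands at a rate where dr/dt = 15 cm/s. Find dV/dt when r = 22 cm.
29040π cm³/s

V = (4/3)πr³
dV/dt = dV/dr · dr/dt = 4πr² · 15
At r = 22: dV/dt = 29040π cm³/s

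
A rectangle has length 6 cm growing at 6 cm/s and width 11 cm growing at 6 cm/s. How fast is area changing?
102 cm²/s

A = lw
dA/dt = w·dl/dt + l·dw/dt = 11·6 + 6·6 = 102 cm²/s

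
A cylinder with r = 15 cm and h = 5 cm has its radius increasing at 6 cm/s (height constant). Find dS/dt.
420π cm²/s

S = 2πrh + 2πr² (lateral + bases)
dS/dt = (2πh + 4πr)·dr/dt = (2π·5 + 4π·15)·6
= 420π cm²/s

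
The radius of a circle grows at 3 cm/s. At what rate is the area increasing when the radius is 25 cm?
150π cm²/s

A = πr²
dA/dt = 2πr · dr/dt = 2π(25)(3) = 150π cm²/s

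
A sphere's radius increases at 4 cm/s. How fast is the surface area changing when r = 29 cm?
928π cm²/s

S = 4πr²
dS/dt = dS/dr · dr/dt = 8πr · 4
At r = 29: dS/dt = 928π cm²/s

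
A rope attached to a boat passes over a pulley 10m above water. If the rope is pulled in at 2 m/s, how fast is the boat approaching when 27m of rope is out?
54√629/629 ≈ 2.153 m/s

rope² = x² + 10²
x = √(27² - 10²) = √629
dx/dt = (rope/x) · d(rope)/dt = (27/√629) · (-2) = -54√629/629 m/s
The boat approaches at 54√629/629 ≈ 2.153 m/s.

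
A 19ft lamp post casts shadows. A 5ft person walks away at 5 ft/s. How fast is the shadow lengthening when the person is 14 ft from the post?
25/14 ft/s

By similar triangles: 19/(x+s) = 5/s
Solving: s = 5x/14
ds/dt = 5/14 · dx/dt = 5/14 · 5 = 25/14 ft/s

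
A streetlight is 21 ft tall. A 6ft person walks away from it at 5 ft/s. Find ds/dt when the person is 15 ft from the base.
2 ft/s

By similar triangles: 21/(x+s) = 6/s
Solving: s = 6x/15
ds/dt = 6/15 · dx/dt = 2/5 · 5 = 2 ft/s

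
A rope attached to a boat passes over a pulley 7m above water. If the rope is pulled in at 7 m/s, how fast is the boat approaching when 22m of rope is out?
154√435/435 ≈ 7.384 m/s

rope² = x² + 7²
x = √(22² - 7²) = √435
dx/dt = (rope/x) · d(rope)/dt = (22/√435) · (-7) = -154√435/435 m/s
The boat approaches at 154√435/435 ≈ 7.384 m/s.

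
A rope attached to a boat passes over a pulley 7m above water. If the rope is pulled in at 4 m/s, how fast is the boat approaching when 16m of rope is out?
64√23/69 ≈ 4.448 m/s

rope² = x² + 7²
x = √(16² - 7²) = 3√23
dx/dt = (rope/x) · d(rope)/dt = (16/(3√23)) · (-4) = -64√23/69 m/s
The boat approaches at 64√23/69 ≈ 4.448 m/s.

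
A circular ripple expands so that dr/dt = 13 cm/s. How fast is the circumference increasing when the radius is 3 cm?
26π cm/s

C = 2πr
dC/dt = 2π · dr/dt = 2π · 13 = 26π cm/s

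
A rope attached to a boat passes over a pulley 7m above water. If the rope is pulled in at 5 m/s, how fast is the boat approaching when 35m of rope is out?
25√6/12 ≈ 5.103 m/s

rope² = x² + 7²
x = √(35² - 7²) = 14√6
dx/dt = (rope/x) · d(rope)/dt = (35/(14√6)) · (-5) = -25√6/12 m/s
The boat approaches at 25√6/12 ≈ 5.103 m/s.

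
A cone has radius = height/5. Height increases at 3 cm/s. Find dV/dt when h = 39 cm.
4563π/25 cm³/s

V = (1/3)π(h/5)²h = πh³/75
dV/dt = πh²/25 · 3
At h = 39: dV/dt = 4563π/25 cm³/s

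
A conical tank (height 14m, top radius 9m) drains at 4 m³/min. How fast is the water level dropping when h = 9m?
784/(6561π) ≈ 0.03804 m/min

r/h = 9/14, so r = (9/14)h
V = (1/3)πr²h = (1/3)π((9/14)h)²h = (27/196)πh³
dV/dh = (81/196)πh²
dh/dt = (dV/dt)/(dV/dh) = -4/((81/196)π·9²) = -784/(6561π) m/min
The level is dropping at 784/(6561π) ≈ 0.03804 m/min.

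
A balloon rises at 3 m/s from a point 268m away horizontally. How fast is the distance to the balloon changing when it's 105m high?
315√82849/82849 ≈ 1.094 m/s

z² = 268² + y²
z = √(268² + 105²) = √82849
dz/dt = y/z · dy/dt = 105/√82849 · 3 = 315√82849/82849 ≈ 1.094 m/s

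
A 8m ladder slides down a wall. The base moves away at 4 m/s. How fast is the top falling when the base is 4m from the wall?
4√3/3 ≈ 2.309 m/s

x² + y² = 8²
2x·dx/dt + 2y·dy/dt = 0
dy/dt = -x/y · dx/dt = -4/(4√3) · 4 = -4√3/3 m/s
The top is descending at 4√3/3 ≈ 2.309 m/s.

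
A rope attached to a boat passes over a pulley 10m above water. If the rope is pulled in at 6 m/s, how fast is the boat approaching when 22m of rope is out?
11√6/4 ≈ 6.736 m/s

rope² = x² + 10²
x = √(22² - 10²) = 8√6
dx/dt = (rope/x) · d(rope)/dt = (22/(8√6)) · (-6) = -11√6/4 m/s
The boat approaches at 11√6/4 ≈ 6.736 m/s.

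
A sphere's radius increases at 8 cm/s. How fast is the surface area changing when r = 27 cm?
1728π cm²/s

S = 4πr²
dS/dt = dS/dr · dr/dt = 8πr · 8
At r = 27: dS/dt = 1728π cm²/s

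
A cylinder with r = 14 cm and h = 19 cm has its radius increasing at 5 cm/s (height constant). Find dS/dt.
470π cm²/s

S = 2πrh + 2πr² (lateral + bases)
dS/dt = (2πh + 4πr)·dr/dt = (2π·19 + 4π·14)·5
= 470π cm²/s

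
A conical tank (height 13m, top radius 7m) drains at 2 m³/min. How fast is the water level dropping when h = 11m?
338/(5929π) ≈ 0.01815 m/min

r/h = 7/13, so r = (7/13)h
V = (1/3)πr²h = (1/3)π((7/13)h)²h = (49/507)πh³
dV/dh = (49/169)πh²
dh/dt = (dV/dt)/(dV/dh) = -2/((49/169)π·11²) = -338/(5929π) m/min
The level is dropping at 338/(5929π) ≈ 0.01815 m/min.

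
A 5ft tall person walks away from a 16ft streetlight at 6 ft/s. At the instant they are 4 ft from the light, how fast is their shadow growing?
30/11 ft/s

By similar triangles: 16/(x+s) = 5/s
Solving: s = 5x/11
ds/dt = 5/11 · dx/dt = 5/11 · 6 = 30/11 ft/s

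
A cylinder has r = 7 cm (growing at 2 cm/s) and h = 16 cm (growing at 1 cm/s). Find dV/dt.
497π cm³/s

V = πr²h
dV/dt = 2πrh·dr/dt + πr²·dh/dt
= 2π(7)(16)(2) + π(7)²(1)
= 497π cm³/s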